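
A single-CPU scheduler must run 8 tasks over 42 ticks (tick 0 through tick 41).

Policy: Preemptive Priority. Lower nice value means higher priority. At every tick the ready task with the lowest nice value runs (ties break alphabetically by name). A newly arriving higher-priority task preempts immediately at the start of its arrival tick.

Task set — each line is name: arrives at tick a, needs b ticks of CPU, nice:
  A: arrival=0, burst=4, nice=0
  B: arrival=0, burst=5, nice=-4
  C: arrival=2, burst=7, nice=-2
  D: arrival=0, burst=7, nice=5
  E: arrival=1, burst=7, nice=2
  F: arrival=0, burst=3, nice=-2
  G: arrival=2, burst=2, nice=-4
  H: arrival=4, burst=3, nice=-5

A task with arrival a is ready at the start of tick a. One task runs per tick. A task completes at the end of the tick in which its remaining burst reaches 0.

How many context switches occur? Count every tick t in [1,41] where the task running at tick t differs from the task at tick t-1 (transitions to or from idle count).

context switches = 9

t=0: ready={A,B,D,F} → run B
t=1: ready={A,B,D,E,F} → run B
t=2: ready={A,B,C,D,E,F,G} → run B
t=3: ready={A,B,C,D,E,F,G} → run B
t=4: ready={A,B,C,D,E,F,G,H} → run H
t=5: ready={A,B,C,D,E,F,G,H} → run H
t=6: ready={A,B,C,D,E,F,G,H} → run H
t=7: ready={A,B,C,D,E,F,G} → run B
t=8: ready={A,C,D,E,F,G} → run G
t=9: ready={A,C,D,E,F,G} → run G
t=10: ready={A,C,D,E,F} → run C
t=11: ready={A,C,D,E,F} → run C
t=12: ready={A,C,D,E,F} → run C
t=13: ready={A,C,D,E,F} → run C
t=14: ready={A,C,D,E,F} → run C
t=15: ready={A,C,D,E,F} → run C
t=16: ready={A,C,D,E,F} → run C
t=17: ready={A,D,E,F} → run F
t=18: ready={A,D,E,F} → run F
t=19: ready={A,D,E,F} → run F
t=20: ready={A,D,E} → run A
t=21: ready={A,D,E} → run A
t=22: ready={A,D,E} → run A
t=23: ready={A,D,E} → run A
t=24: ready={D,E} → run E
t=25: ready={D,E} → run E
t=26: ready={D,E} → run E
t=27: ready={D,E} → run E
t=28: ready={D,E} → run E
t=29: ready={D,E} → run E
t=30: ready={D,E} → run E
t=31: ready={D} → run D
t=32: ready={D} → run D
t=33: ready={D} → run D
t=34: ready={D} → run D
t=35: ready={D} → run D
t=36: ready={D} → run D
t=37: ready={D} → run D
t=38: (idle)
t=39: (idle)
t=40: (idle)
t=41: (idle)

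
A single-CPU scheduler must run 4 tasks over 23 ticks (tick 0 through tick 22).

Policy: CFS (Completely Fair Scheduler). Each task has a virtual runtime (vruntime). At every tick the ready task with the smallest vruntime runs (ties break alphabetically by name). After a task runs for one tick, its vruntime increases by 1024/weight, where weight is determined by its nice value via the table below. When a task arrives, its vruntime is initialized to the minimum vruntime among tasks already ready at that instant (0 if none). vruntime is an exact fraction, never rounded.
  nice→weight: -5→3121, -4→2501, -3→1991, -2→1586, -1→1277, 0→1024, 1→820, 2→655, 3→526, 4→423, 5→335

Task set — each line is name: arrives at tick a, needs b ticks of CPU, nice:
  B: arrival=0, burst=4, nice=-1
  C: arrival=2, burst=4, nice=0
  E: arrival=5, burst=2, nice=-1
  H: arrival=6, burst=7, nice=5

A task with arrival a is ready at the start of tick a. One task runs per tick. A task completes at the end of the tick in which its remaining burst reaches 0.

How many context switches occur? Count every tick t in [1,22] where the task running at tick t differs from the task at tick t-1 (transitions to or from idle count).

t=0: vr[B=0] → run B
t=1: vr[B=1024/1277] → run B
t=2: vr[B=2048/1277 C=2048/1277] → run B
t=3: vr[B=3072/1277 C=2048/1277] → run C
t=4: vr[B=3072/1277 C=3325/1277] → run B
t=5: vr[C=3325/1277 E=3325/1277] → run C
t=6: vr[C=4602/1277 E=3325/1277 H=3325/1277] → run E
t=7: vr[C=4602/1277 E=4349/1277 H=3325/1277] → run H
t=8: vr[C=4602/1277 E=4349/1277 H=2421523/427795] → run E
t=9: vr[C=4602/1277 H=2421523/427795] → run C
t=10: vr[C=5879/1277 H=2421523/427795] → run C
t=11: vr[H=2421523/427795] → run H
t=12: vr[H=3729171/427795] → run H
t=13: vr[H=5036819/427795] → run H
t=14: vr[H=6344467/427795] → run H
t=15: vr[H=1530423/85559] → run H
t=16: vr[H=8959763/427795] → run H
t=17: (idle)
t=18: (idle)
t=19: (idle)
t=20: (idle)
t=21: (idle)
t=22: (idle)

context switches = 9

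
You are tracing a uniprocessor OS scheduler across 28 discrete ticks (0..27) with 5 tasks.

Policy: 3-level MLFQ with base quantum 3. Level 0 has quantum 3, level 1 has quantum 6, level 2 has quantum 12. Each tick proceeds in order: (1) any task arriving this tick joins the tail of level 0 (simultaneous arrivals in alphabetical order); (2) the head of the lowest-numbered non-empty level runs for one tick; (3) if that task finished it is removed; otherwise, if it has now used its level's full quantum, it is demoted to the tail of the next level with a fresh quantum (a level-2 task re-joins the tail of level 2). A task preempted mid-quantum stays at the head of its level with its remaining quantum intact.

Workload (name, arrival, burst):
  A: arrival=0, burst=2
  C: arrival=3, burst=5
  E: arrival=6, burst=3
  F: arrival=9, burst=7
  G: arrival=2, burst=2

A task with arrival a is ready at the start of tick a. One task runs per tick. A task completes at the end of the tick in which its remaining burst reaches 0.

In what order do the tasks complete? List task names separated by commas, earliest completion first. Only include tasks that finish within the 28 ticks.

t=0: L0/L1/L2 = A/-/- → run A
t=1: L0/L1/L2 = A/-/- → run A
t=2: L0/L1/L2 = G/-/- → run G
t=3: L0/L1/L2 = GC/-/- → run G
t=4: L0/L1/L2 = C/-/- → run C
t=5: L0/L1/L2 = C/-/- → run C
t=6: L0/L1/L2 = CE/-/- → run C
t=7: L0/L1/L2 = E/C/- → run E
t=8: L0/L1/L2 = E/C/- → run E
t=9: L0/L1/L2 = EF/C/- → run E
t=10: L0/L1/L2 = F/C/- → run F
t=11: L0/L1/L2 = F/C/- → run F
t=12: L0/L1/L2 = F/C/- → run F
t=13: L0/L1/L2 = -/CF/- → run C
t=14: L0/L1/L2 = -/CF/- → run C
t=15: L0/L1/L2 = -/F/- → run F
t=16: L0/L1/L2 = -/F/- → run F
t=17: L0/L1/L2 = -/F/- → run F
t=18: L0/L1/L2 = -/F/- → run F
t=19: (idle)
t=20: (idle)
t=21: (idle)
t=22: (idle)
t=23: (idle)
t=24: (idle)
t=25: (idle)
t=26: (idle)
t=27: (idle)

completion order = A, G, E, C, F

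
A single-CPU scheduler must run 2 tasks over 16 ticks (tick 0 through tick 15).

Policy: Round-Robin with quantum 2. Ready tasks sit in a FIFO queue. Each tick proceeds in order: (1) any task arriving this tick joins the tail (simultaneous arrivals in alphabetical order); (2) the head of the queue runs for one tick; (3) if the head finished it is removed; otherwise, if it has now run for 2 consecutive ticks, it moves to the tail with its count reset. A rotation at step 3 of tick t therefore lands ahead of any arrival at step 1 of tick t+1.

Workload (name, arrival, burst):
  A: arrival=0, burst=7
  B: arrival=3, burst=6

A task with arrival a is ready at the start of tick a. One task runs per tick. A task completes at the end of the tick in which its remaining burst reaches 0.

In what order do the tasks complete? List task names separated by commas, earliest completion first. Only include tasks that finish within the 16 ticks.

t=0: queue=[A] q_used=0 → run A
t=1: queue=[A] q_used=1 → run A
t=2: queue=[A] q_used=0 → run A
t=3: queue=[A,B] q_used=1 → run A
t=4: queue=[B,A] q_used=0 → run B
t=5: queue=[B,A] q_used=1 → run B
t=6: queue=[A,B] q_used=0 → run A
t=7: queue=[A,B] q_used=1 → run A
t=8: queue=[B,A] q_used=0 → run B
t=9: queue=[B,A] q_used=1 → run B
t=10: queue=[A,B] q_used=0 → run A
t=11: queue=[B] q_used=0 → run B
t=12: queue=[B] q_used=1 → run B
t=13: (idle)
t=14: (idle)
t=15: (idle)

completion order = A, B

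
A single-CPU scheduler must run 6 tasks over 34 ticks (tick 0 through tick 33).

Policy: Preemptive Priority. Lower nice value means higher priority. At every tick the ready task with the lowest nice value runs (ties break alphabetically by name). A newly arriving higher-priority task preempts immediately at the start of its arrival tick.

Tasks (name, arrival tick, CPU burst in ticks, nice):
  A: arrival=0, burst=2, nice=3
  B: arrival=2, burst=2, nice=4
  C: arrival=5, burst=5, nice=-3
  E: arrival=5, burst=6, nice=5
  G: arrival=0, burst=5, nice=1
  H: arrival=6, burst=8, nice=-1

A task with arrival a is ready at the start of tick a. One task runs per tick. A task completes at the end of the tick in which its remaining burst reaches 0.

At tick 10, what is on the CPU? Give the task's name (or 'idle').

t=0: ready={A,G} → run G
t=1: ready={A,G} → run G
t=2: ready={A,B,G} → run G
t=3: ready={A,B,G} → run G
t=4: ready={A,B,G} → run G
t=5: ready={A,B,C,E} → run C
t=6: ready={A,B,C,E,H} → run C
t=7: ready={A,B,C,E,H} → run C
t=8: ready={A,B,C,E,H} → run C
t=9: ready={A,B,C,E,H} → run C
t=10: ready={A,B,E,H} → run H
t=11: ready={A,B,E,H} → run H
t=12: ready={A,B,E,H} → run H
t=13: ready={A,B,E,H} → run H
t=14: ready={A,B,E,H} → run H
t=15: ready={A,B,E,H} → run H
t=16: ready={A,B,E,H} → run H
t=17: ready={A,B,E,H} → run H
t=18: ready={A,B,E} → run A
t=19: ready={A,B,E} → run A
t=20: ready={B,E} → run B
t=21: ready={B,E} → run B
t=22: ready={E} → run E
t=23: ready={E} → run E
t=24: ready={E} → run E
t=25: ready={E} → run E
t=26: ready={E} → run E
t=27: ready={E} → run E
t=28: (idle)
t=29: (idle)
t=30: (idle)
t=31: (idle)
t=32: (idle)
t=33: (idle)

running at tick 10 = H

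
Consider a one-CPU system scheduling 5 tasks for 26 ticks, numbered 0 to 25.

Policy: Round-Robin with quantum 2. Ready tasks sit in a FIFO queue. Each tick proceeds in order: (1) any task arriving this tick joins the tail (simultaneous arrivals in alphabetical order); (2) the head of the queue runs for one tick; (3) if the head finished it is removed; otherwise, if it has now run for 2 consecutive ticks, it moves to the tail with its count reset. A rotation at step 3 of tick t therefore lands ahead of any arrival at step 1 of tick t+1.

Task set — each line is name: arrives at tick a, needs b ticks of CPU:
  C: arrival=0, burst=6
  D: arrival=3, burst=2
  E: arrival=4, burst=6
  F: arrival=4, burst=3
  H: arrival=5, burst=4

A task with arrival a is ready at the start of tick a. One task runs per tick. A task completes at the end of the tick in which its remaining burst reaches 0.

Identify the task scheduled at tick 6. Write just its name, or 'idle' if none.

running at tick 6 = C

t=0: queue=[C] q_used=0 → run C
t=1: queue=[C] q_used=1 → run C
t=2: queue=[C] q_used=0 → run C
t=3: queue=[C,D] q_used=1 → run C
t=4: queue=[D,C,E,F] q_used=0 → run D
t=5: queue=[D,C,E,F,H] q_used=1 → run D
t=6: queue=[C,E,F,H] q_used=0 → run C
t=7: queue=[C,E,F,H] q_used=1 → run C
t=8: queue=[E,F,H] q_used=0 → run E
t=9: queue=[E,F,H] q_used=1 → run E
t=10: queue=[F,H,E] q_used=0 → run F
t=11: queue=[F,H,E] q_used=1 → run F
t=12: queue=[H,E,F] q_used=0 → run H
t=13: queue=[H,E,F] q_used=1 → run H
t=14: queue=[E,F,H] q_used=0 → run E
t=15: queue=[E,F,H] q_used=1 → run E
t=16: queue=[F,H,E] q_used=0 → run F
t=17: queue=[H,E] q_used=0 → run H
t=18: queue=[H,E] q_used=1 → run H
t=19: queue=[E] q_used=0 → run E
t=20: queue=[E] q_used=1 → run E
t=21: (idle)
t=22: (idle)
t=23: (idle)
t=24: (idle)
t=25: (idle)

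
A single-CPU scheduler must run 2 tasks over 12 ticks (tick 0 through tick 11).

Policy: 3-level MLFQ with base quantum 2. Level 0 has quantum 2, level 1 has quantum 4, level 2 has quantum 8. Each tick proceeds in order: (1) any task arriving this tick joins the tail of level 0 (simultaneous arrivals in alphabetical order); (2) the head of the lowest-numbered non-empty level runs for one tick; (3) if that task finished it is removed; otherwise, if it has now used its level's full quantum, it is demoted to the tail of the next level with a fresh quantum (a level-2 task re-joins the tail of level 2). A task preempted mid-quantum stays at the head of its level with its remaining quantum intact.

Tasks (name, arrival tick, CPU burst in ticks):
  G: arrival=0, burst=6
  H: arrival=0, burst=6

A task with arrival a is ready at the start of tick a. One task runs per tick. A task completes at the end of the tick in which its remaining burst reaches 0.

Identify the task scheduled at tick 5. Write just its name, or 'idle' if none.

running at tick 5 = G

t=0: L0/L1/L2 = GH/-/- → run G
t=1: L0/L1/L2 = GH/-/- → run G
t=2: L0/L1/L2 = H/G/- → run H
t=3: L0/L1/L2 = H/G/- → run H
t=4: L0/L1/L2 = -/GH/- → run G
t=5: L0/L1/L2 = -/GH/- → run G
t=6: L0/L1/L2 = -/GH/- → run G
t=7: L0/L1/L2 = -/GH/- → run G
t=8: L0/L1/L2 = -/H/- → run H
t=9: L0/L1/L2 = -/H/- → run H
t=10: L0/L1/L2 = -/H/- → run H
t=11: L0/L1/L2 = -/H/- → run H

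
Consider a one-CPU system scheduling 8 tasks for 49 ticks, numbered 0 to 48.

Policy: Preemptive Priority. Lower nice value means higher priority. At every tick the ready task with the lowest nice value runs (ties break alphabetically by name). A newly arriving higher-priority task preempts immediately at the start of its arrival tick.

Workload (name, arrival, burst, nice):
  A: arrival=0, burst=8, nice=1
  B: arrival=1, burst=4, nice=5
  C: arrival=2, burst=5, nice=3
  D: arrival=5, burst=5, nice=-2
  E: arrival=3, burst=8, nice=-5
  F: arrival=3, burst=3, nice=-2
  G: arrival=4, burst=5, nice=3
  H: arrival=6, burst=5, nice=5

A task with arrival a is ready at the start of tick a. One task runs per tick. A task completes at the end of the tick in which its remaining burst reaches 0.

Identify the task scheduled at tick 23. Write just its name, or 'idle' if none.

t=0: ready={A} → run A
t=1: ready={A,B} → run A
t=2: ready={A,B,C} → run A
t=3: ready={A,B,C,E,F} → run E
t=4: ready={A,B,C,E,F,G} → run E
t=5: ready={A,B,C,D,E,F,G} → run E
t=6: ready={A,B,C,D,E,F,G,H} → run E
t=7: ready={A,B,C,D,E,F,G,H} → run E
t=8: ready={A,B,C,D,E,F,G,H} → run E
t=9: ready={A,B,C,D,E,F,G,H} → run E
t=10: ready={A,B,C,D,E,F,G,H} → run E
t=11: ready={A,B,C,D,F,G,H} → run D
t=12: ready={A,B,C,D,F,G,H} → run D
t=13: ready={A,B,C,D,F,G,H} → run D
t=14: ready={A,B,C,D,F,G,H} → run D
t=15: ready={A,B,C,D,F,G,H} → run D
t=16: ready={A,B,C,F,G,H} → run F
t=17: ready={A,B,C,F,G,H} → run F
t=18: ready={A,B,C,F,G,H} → run F
t=19: ready={A,B,C,G,H} → run A
t=20: ready={A,B,C,G,H} → run A
t=21: ready={A,B,C,G,H} → run A
t=22: ready={A,B,C,G,H} → run A
t=23: ready={A,B,C,G,H} → run A
t=24: ready={B,C,G,H} → run C
t=25: ready={B,C,G,H} → run C
t=26: ready={B,C,G,H} → run C
t=27: ready={B,C,G,H} → run C
t=28: ready={B,C,G,H} → run C
t=29: ready={B,G,H} → run G
t=30: ready={B,G,H} → run G
t=31: ready={B,G,H} → run G
t=32: ready={B,G,H} → run G
t=33: ready={B,G,H} → run G
t=34: ready={B,H} → run B
t=35: ready={B,H} → run B
t=36: ready={B,H} → run B
t=37: ready={B,H} → run B
t=38: ready={H} → run H
t=39: ready={H} → run H
t=40: ready={H} → run H
t=41: ready={H} → run H
t=42: ready={H} → run H
t=43: (idle)
t=44: (idle)
t=45: (idle)
t=46: (idle)
t=47: (idle)
t=48: (idle)

running at tick 23 = A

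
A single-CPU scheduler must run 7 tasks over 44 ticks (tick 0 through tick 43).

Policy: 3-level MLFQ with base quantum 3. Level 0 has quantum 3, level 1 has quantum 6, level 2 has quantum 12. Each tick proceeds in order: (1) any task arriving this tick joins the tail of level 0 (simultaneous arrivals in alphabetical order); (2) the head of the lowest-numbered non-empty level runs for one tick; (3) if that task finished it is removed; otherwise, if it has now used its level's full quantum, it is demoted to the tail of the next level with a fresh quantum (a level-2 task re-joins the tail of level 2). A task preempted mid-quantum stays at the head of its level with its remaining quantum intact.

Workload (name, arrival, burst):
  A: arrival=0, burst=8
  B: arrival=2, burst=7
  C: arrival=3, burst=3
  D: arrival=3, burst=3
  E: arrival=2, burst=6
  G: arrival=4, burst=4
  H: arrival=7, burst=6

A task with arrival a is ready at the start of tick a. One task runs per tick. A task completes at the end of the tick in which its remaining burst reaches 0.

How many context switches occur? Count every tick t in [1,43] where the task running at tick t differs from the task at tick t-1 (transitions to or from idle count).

context switches = 12

t=0: L0/L1/L2 = A/-/- → run A
t=1: L0/L1/L2 = A/-/- → run A
t=2: L0/L1/L2 = ABE/-/- → run A
t=3: L0/L1/L2 = BECD/A/- → run B
t=4: L0/L1/L2 = BECDG/A/- → run B
t=5: L0/L1/L2 = BECDG/A/- → run B
t=6: L0/L1/L2 = ECDG/AB/- → run E
t=7: L0/L1/L2 = ECDGH/AB/- → run E
t=8: L0/L1/L2 = ECDGH/AB/- → run E
t=9: L0/L1/L2 = CDGH/ABE/- → run C
t=10: L0/L1/L2 = CDGH/ABE/- → run C
t=11: L0/L1/L2 = CDGH/ABE/- → run C
t=12: L0/L1/L2 = DGH/ABE/- → run D
t=13: L0/L1/L2 = DGH/ABE/- → run D
t=14: L0/L1/L2 = DGH/ABE/- → run D
t=15: L0/L1/L2 = GH/ABE/- → run G
t=16: L0/L1/L2 = GH/ABE/- → run G
t=17: L0/L1/L2 = GH/ABE/- → run G
t=18: L0/L1/L2 = H/ABEG/- → run H
t=19: L0/L1/L2 = H/ABEG/- → run H
t=20: L0/L1/L2 = H/ABEG/- → run H
t=21: L0/L1/L2 = -/ABEGH/- → run A
t=22: L0/L1/L2 = -/ABEGH/- → run A
t=23: L0/L1/L2 = -/ABEGH/- → run A
t=24: L0/L1/L2 = -/ABEGH/- → run A
t=25: L0/L1/L2 = -/ABEGH/- → run A
t=26: L0/L1/L2 = -/BEGH/- → run B
t=27: L0/L1/L2 = -/BEGH/- → run B
t=28: L0/L1/L2 = -/BEGH/- → run B
t=29: L0/L1/L2 = -/BEGH/- → run B
t=30: L0/L1/L2 = -/EGH/- → run E
t=31: L0/L1/L2 = -/EGH/- → run E
t=32: L0/L1/L2 = -/EGH/- → run E
t=33: L0/L1/L2 = -/GH/- → run G
t=34: L0/L1/L2 = -/H/- → run H
t=35: L0/L1/L2 = -/H/- → run H
t=36: L0/L1/L2 = -/H/- → run H
t=37: (idle)
t=38: (idle)
t=39: (idle)
t=40: (idle)
t=41: (idle)
t=42: (idle)
t=43: (idle)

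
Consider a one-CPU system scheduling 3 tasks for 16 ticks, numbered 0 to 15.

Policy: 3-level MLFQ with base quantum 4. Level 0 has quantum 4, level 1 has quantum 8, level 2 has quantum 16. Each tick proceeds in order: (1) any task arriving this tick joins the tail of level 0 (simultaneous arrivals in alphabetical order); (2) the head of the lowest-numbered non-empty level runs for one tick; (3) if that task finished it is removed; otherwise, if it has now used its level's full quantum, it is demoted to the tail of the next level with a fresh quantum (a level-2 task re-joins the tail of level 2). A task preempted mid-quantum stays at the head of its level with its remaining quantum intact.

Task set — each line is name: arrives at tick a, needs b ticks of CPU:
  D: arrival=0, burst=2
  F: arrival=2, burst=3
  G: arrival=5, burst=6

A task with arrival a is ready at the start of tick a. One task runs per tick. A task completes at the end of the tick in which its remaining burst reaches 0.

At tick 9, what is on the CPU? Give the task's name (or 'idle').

running at tick 9 = G

t=0: L0/L1/L2 = D/-/- → run D
t=1: L0/L1/L2 = D/-/- → run D
t=2: L0/L1/L2 = F/-/- → run F
t=3: L0/L1/L2 = F/-/- → run F
t=4: L0/L1/L2 = F/-/- → run F
t=5: L0/L1/L2 = G/-/- → run G
t=6: L0/L1/L2 = G/-/- → run G
t=7: L0/L1/L2 = G/-/- → run G
t=8: L0/L1/L2 = G/-/- → run G
t=9: L0/L1/L2 = -/G/- → run G
t=10: L0/L1/L2 = -/G/- → run G
t=11: (idle)
t=12: (idle)
t=13: (idle)
t=14: (idle)
t=15: (idle)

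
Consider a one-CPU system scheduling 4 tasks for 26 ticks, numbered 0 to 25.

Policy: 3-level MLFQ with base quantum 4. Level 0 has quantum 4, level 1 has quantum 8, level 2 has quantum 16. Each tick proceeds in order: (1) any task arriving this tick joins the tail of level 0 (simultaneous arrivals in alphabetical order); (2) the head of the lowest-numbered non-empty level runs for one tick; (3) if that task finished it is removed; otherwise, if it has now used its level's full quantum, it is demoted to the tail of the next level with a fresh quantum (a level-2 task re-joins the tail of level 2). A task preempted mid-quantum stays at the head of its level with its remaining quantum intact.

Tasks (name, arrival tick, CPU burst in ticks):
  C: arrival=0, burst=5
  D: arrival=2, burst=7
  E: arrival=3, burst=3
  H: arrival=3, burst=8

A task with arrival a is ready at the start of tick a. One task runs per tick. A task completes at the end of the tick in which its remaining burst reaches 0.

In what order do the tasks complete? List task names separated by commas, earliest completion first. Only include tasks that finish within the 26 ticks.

t=0: L0/L1/L2 = C/-/- → run C
t=1: L0/L1/L2 = C/-/- → run C
t=2: L0/L1/L2 = CD/-/- → run C
t=3: L0/L1/L2 = CDEH/-/- → run C
t=4: L0/L1/L2 = DEH/C/- → run D
t=5: L0/L1/L2 = DEH/C/- → run D
t=6: L0/L1/L2 = DEH/C/- → run D
t=7: L0/L1/L2 = DEH/C/- → run D
t=8: L0/L1/L2 = EH/CD/- → run E
t=9: L0/L1/L2 = EH/CD/- → run E
t=10: L0/L1/L2 = EH/CD/- → run E
t=11: L0/L1/L2 = H/CD/- → run H
t=12: L0/L1/L2 = H/CD/- → run H
t=13: L0/L1/L2 = H/CD/- → run H
t=14: L0/L1/L2 = H/CD/- → run H
t=15: L0/L1/L2 = -/CDH/- → run C
t=16: L0/L1/L2 = -/DH/- → run D
t=17: L0/L1/L2 = -/DH/- → run D
t=18: L0/L1/L2 = -/DH/- → run D
t=19: L0/L1/L2 = -/H/- → run H
t=20: L0/L1/L2 = -/H/- → run H
t=21: L0/L1/L2 = -/H/- → run H
t=22: L0/L1/L2 = -/H/- → run H
t=23: (idle)
t=24: (idle)
t=25: (idle)

completion order = E, C, D, H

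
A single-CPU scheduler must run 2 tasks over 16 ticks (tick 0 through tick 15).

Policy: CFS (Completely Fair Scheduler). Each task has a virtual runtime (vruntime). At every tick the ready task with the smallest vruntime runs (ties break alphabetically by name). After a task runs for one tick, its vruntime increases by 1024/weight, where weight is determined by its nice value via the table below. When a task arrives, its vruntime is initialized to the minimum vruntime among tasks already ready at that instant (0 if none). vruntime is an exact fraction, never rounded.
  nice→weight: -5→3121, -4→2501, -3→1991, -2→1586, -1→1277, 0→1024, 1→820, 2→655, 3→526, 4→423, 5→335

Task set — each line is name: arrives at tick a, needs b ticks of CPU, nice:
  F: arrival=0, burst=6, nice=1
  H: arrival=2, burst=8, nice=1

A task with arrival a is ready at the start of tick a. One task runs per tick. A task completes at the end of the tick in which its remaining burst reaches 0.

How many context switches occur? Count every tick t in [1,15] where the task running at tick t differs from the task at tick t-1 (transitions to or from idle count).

context switches = 8

t=0: vr[F=0] → run F
t=1: vr[F=256/205] → run F
t=2: vr[F=512/205 H=512/205] → run F
t=3: vr[F=768/205 H=512/205] → run H
t=4: vr[F=768/205 H=768/205] → run F
t=5: vr[F=1024/205 H=768/205] → run H
t=6: vr[F=1024/205 H=1024/205] → run F
t=7: vr[F=256/41 H=1024/205] → run H
t=8: vr[F=256/41 H=256/41] → run F
t=9: vr[H=256/41] → run H
t=10: vr[H=1536/205] → run H
t=11: vr[H=1792/205] → run H
t=12: vr[H=2048/205] → run H
t=13: vr[H=2304/205] → run H
t=14: (idle)
t=15: (idle)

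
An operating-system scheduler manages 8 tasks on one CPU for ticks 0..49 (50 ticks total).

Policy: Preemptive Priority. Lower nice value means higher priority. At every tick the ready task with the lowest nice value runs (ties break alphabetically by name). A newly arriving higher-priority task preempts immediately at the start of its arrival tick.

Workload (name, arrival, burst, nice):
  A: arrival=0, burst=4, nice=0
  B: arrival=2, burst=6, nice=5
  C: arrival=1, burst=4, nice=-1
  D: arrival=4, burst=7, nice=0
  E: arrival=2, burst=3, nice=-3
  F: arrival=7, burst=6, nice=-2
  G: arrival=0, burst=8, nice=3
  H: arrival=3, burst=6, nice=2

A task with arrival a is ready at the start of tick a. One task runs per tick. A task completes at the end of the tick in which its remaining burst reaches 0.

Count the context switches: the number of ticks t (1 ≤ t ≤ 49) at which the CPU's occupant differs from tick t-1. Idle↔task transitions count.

t=0: ready={A,G} → run A
t=1: ready={A,C,G} → run C
t=2: ready={A,B,C,E,G} → run E
t=3: ready={A,B,C,E,G,H} → run E
t=4: ready={A,B,C,D,E,G,H} → run E
t=5: ready={A,B,C,D,G,H} → run C
t=6: ready={A,B,C,D,G,H} → run C
t=7: ready={A,B,C,D,F,G,H} → run F
t=8: ready={A,B,C,D,F,G,H} → run F
t=9: ready={A,B,C,D,F,G,H} → run F
t=10: ready={A,B,C,D,F,G,H} → run F
t=11: ready={A,B,C,D,F,G,H} → run F
t=12: ready={A,B,C,D,F,G,H} → run F
t=13: ready={A,B,C,D,G,H} → run C
t=14: ready={A,B,D,G,H} → run A
t=15: ready={A,B,D,G,H} → run A
t=16: ready={A,B,D,G,H} → run A
t=17: ready={B,D,G,H} → run D
t=18: ready={B,D,G,H} → run D
t=19: ready={B,D,G,H} → run D
t=20: ready={B,D,G,H} → run D
t=21: ready={B,D,G,H} → run D
t=22: ready={B,D,G,H} → run D
t=23: ready={B,D,G,H} → run D
t=24: ready={B,G,H} → run H
t=25: ready={B,G,H} → run H
t=26: ready={B,G,H} → run H
t=27: ready={B,G,H} → run H
t=28: ready={B,G,H} → run H
t=29: ready={B,G,H} → run H
t=30: ready={B,G} → run G
t=31: ready={B,G} → run G
t=32: ready={B,G} → run G
t=33: ready={B,G} → run G
t=34: ready={B,G} → run G
t=35: ready={B,G} → run G
t=36: ready={B,G} → run G
t=37: ready={B,G} → run G
t=38: ready={B} → run B
t=39: ready={B} → run B
t=40: ready={B} → run B
t=41: ready={B} → run B
t=42: ready={B} → run B
t=43: ready={B} → run B
t=44: (idle)
t=45: (idle)
t=46: (idle)
t=47: (idle)
t=48: (idle)
t=49: (idle)

context switches = 11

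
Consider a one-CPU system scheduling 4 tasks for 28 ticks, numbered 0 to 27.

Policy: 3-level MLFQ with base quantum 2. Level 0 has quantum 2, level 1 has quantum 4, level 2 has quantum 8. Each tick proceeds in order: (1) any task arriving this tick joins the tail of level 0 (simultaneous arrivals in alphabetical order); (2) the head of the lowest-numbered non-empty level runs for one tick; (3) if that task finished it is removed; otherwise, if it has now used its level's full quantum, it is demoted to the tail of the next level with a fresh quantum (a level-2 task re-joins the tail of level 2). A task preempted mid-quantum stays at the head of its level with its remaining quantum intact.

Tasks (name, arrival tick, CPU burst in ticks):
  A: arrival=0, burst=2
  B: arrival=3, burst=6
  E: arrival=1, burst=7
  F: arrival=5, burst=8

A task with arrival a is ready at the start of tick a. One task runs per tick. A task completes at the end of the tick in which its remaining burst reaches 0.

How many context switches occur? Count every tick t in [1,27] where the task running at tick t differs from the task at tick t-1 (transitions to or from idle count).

t=0: L0/L1/L2 = A/-/- → run A
t=1: L0/L1/L2 = AE/-/- → run A
t=2: L0/L1/L2 = E/-/- → run E
t=3: L0/L1/L2 = EB/-/- → run E
t=4: L0/L1/L2 = B/E/- → run B
t=5: L0/L1/L2 = BF/E/- → run B
t=6: L0/L1/L2 = F/EB/- → run F
t=7: L0/L1/L2 = F/EB/- → run F
t=8: L0/L1/L2 = -/EBF/- → run E
t=9: L0/L1/L2 = -/EBF/- → run E
t=10: L0/L1/L2 = -/EBF/- → run E
t=11: L0/L1/L2 = -/EBF/- → run E
t=12: L0/L1/L2 = -/BF/E → run B
t=13: L0/L1/L2 = -/BF/E → run B
t=14: L0/L1/L2 = -/BF/E → run B
t=15: L0/L1/L2 = -/BF/E → run B
t=16: L0/L1/L2 = -/F/E → run F
t=17: L0/L1/L2 = -/F/E → run F
t=18: L0/L1/L2 = -/F/E → run F
t=19: L0/L1/L2 = -/F/E → run F
t=20: L0/L1/L2 = -/-/EF → run E
t=21: L0/L1/L2 = -/-/F → run F
t=22: L0/L1/L2 = -/-/F → run F
t=23: (idle)
t=24: (idle)
t=25: (idle)
t=26: (idle)
t=27: (idle)

context switches = 9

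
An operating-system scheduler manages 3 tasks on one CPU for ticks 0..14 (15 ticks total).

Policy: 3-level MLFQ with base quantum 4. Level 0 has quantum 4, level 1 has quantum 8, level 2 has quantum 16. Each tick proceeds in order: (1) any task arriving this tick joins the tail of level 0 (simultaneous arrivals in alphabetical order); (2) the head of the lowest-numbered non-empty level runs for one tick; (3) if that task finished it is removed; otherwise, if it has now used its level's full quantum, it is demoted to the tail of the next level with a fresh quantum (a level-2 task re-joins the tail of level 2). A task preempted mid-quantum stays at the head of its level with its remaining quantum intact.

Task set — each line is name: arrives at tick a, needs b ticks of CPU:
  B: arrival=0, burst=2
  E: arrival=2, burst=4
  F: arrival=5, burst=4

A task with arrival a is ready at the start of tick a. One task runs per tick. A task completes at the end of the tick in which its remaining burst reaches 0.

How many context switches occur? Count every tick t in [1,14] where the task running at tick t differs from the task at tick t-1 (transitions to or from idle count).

context switches = 3

t=0: L0/L1/L2 = B/-/- → run B
t=1: L0/L1/L2 = B/-/- → run B
t=2: L0/L1/L2 = E/-/- → run E
t=3: L0/L1/L2 = E/-/- → run E
t=4: L0/L1/L2 = E/-/- → run E
t=5: L0/L1/L2 = EF/-/- → run E
t=6: L0/L1/L2 = F/-/- → run F
t=7: L0/L1/L2 = F/-/- → run F
t=8: L0/L1/L2 = F/-/- → run F
t=9: L0/L1/L2 = F/-/- → run F
t=10: (idle)
t=11: (idle)
t=12: (idle)
t=13: (idle)
t=14: (idle)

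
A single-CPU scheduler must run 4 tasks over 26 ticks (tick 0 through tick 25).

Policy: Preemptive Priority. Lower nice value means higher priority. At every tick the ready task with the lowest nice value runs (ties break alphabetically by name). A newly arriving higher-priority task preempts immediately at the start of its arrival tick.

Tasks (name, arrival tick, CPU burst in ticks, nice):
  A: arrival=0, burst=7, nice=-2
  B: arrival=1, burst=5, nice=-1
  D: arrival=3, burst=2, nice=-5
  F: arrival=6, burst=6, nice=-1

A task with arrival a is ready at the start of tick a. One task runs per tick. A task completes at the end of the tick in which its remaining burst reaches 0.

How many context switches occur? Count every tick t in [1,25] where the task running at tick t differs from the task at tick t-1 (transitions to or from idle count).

context switches = 5

t=0: ready={A} → run A
t=1: ready={A,B} → run A
t=2: ready={A,B} → run A
t=3: ready={A,B,D} → run D
t=4: ready={A,B,D} → run D
t=5: ready={A,B} → run A
t=6: ready={A,B,F} → run A
t=7: ready={A,B,F} → run A
t=8: ready={A,B,F} → run A
t=9: ready={B,F} → run B
t=10: ready={B,F} → run B
t=11: ready={B,F} → run B
t=12: ready={B,F} → run B
t=13: ready={B,F} → run B
t=14: ready={F} → run F
t=15: ready={F} → run F
t=16: ready={F} → run F
t=17: ready={F} → run F
t=18: ready={F} → run F
t=19: ready={F} → run F
t=20: (idle)
t=21: (idle)
t=22: (idle)
t=23: (idle)
t=24: (idle)
t=25: (idle)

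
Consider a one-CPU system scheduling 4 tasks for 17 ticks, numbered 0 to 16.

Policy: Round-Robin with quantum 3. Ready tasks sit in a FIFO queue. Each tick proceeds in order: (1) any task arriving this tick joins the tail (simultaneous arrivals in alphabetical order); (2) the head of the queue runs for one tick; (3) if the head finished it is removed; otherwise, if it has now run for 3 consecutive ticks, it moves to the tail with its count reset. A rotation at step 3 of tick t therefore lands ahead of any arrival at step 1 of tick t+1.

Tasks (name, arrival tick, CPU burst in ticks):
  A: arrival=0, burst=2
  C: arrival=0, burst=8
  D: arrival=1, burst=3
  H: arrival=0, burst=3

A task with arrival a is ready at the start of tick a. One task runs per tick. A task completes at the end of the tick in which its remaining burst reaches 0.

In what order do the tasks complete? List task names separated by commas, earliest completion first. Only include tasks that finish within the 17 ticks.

completion order = A, H, D, C

t=0: queue=[A,C,H] q_used=0 → run A
t=1: queue=[A,C,H,D] q_used=1 → run A
t=2: queue=[C,H,D] q_used=0 → run C
t=3: queue=[C,H,D] q_used=1 → run C
t=4: queue=[C,H,D] q_used=2 → run C
t=5: queue=[H,D,C] q_used=0 → run H
t=6: queue=[H,D,C] q_used=1 → run H
t=7: queue=[H,D,C] q_used=2 → run H
t=8: queue=[D,C] q_used=0 → run D
t=9: queue=[D,C] q_used=1 → run D
t=10: queue=[D,C] q_used=2 → run D
t=11: queue=[C] q_used=0 → run C
t=12: queue=[C] q_used=1 → run C
t=13: queue=[C] q_used=2 → run C
t=14: queue=[C] q_used=0 → run C
t=15: queue=[C] q_used=1 → run C
t=16: (idle)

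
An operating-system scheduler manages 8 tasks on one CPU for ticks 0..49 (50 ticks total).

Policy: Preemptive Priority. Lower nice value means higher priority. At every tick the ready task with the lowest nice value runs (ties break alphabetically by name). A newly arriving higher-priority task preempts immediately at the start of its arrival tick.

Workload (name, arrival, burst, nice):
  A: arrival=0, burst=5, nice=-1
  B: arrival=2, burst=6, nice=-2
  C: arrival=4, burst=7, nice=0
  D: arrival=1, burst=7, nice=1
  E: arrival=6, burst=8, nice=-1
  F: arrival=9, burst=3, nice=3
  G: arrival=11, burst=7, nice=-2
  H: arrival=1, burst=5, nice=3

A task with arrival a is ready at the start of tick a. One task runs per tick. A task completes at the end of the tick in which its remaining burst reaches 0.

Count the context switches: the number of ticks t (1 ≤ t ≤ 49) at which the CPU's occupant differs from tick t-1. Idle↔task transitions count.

t=0: ready={A} → run A
t=1: ready={A,D,H} → run A
t=2: ready={A,B,D,H} → run B
t=3: ready={A,B,D,H} → run B
t=4: ready={A,B,C,D,H} → run B
t=5: ready={A,B,C,D,H} → run B
t=6: ready={A,B,C,D,E,H} → run B
t=7: ready={A,B,C,D,E,H} → run B
t=8: ready={A,C,D,E,H} → run A
t=9: ready={A,C,D,E,F,H} → run A
t=10: ready={A,C,D,E,F,H} → run A
t=11: ready={C,D,E,F,G,H} → run G
t=12: ready={C,D,E,F,G,H} → run G
t=13: ready={C,D,E,F,G,H} → run G
t=14: ready={C,D,E,F,G,H} → run G
t=15: ready={C,D,E,F,G,H} → run G
t=16: ready={C,D,E,F,G,H} → run G
t=17: ready={C,D,E,F,G,H} → run G
t=18: ready={C,D,E,F,H} → run E
t=19: ready={C,D,E,F,H} → run E
t=20: ready={C,D,E,F,H} → run E
t=21: ready={C,D,E,F,H} → run E
t=22: ready={C,D,E,F,H} → run E
t=23: ready={C,D,E,F,H} → run E
t=24: ready={C,D,E,F,H} → run E
t=25: ready={C,D,E,F,H} → run E
t=26: ready={C,D,F,H} → run C
t=27: ready={C,D,F,H} → run C
t=28: ready={C,D,F,H} → run C
t=29: ready={C,D,F,H} → run C
t=30: ready={C,D,F,H} → run C
t=31: ready={C,D,F,H} → run C
t=32: ready={C,D,F,H} → run C
t=33: ready={D,F,H} → run D
t=34: ready={D,F,H} → run D
t=35: ready={D,F,H} → run D
t=36: ready={D,F,H} → run D
t=37: ready={D,F,H} → run D
t=38: ready={D,F,H} → run D
t=39: ready={D,F,H} → run D
t=40: ready={F,H} → run F
t=41: ready={F,H} → run F
t=42: ready={F,H} → run F
t=43: ready={H} → run H
t=44: ready={H} → run H
t=45: ready={H} → run H
t=46: ready={H} → run H
t=47: ready={H} → run H
t=48: (idle)
t=49: (idle)

context switches = 9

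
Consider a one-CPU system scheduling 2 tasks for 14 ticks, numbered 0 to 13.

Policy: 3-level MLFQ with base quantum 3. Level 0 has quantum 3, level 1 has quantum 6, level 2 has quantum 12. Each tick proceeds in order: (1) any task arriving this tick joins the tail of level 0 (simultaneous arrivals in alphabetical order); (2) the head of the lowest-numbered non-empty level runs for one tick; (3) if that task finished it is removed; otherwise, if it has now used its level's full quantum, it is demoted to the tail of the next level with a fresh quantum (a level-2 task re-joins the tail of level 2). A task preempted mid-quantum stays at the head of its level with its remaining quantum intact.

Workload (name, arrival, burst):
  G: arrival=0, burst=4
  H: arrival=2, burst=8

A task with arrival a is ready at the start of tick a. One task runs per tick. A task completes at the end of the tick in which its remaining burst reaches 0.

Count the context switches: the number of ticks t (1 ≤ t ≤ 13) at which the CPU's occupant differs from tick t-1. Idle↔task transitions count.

t=0: L0/L1/L2 = G/-/- → run G
t=1: L0/L1/L2 = G/-/- → run G
t=2: L0/L1/L2 = GH/-/- → run G
t=3: L0/L1/L2 = H/G/- → run H
t=4: L0/L1/L2 = H/G/- → run H
t=5: L0/L1/L2 = H/G/- → run H
t=6: L0/L1/L2 = -/GH/- → run G
t=7: L0/L1/L2 = -/H/- → run H
t=8: L0/L1/L2 = -/H/- → run H
t=9: L0/L1/L2 = -/H/- → run H
t=10: L0/L1/L2 = -/H/- → run H
t=11: L0/L1/L2 = -/H/- → run H
t=12: (idle)
t=13: (idle)

context switches = 4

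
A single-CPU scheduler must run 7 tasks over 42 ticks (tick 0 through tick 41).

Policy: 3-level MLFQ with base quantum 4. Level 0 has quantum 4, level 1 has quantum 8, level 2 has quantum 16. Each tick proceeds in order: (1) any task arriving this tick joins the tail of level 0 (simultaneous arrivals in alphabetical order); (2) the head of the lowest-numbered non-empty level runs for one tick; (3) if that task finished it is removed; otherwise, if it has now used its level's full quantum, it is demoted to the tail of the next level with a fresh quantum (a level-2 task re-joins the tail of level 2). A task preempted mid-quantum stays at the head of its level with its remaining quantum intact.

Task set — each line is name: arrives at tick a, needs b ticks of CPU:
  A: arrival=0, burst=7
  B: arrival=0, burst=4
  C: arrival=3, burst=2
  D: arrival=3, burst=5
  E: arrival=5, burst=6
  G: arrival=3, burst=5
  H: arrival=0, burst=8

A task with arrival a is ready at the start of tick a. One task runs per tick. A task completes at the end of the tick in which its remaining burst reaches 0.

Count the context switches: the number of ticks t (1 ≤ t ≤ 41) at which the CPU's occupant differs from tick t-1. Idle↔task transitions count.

context switches = 12

t=0: L0/L1/L2 = ABH/-/- → run A
t=1: L0/L1/L2 = ABH/-/- → run A
t=2: L0/L1/L2 = ABH/-/- → run A
t=3: L0/L1/L2 = ABHCDG/-/- → run A
t=4: L0/L1/L2 = BHCDG/A/- → run B
t=5: L0/L1/L2 = BHCDGE/A/- → run B
t=6: L0/L1/L2 = BHCDGE/A/- → run B
t=7: L0/L1/L2 = BHCDGE/A/- → run B
t=8: L0/L1/L2 = HCDGE/A/- → run H
t=9: L0/L1/L2 = HCDGE/A/- → run H
t=10: L0/L1/L2 = HCDGE/A/- → run H
t=11: L0/L1/L2 = HCDGE/A/- → run H
t=12: L0/L1/L2 = CDGE/AH/- → run C
t=13: L0/L1/L2 = CDGE/AH/- → run C
t=14: L0/L1/L2 = DGE/AH/- → run D
t=15: L0/L1/L2 = DGE/AH/- → run D
t=16: L0/L1/L2 = DGE/AH/- → run D
t=17: L0/L1/L2 = DGE/AH/- → run D
t=18: L0/L1/L2 = GE/AHD/- → run G
t=19: L0/L1/L2 = GE/AHD/- → run G
t=20: L0/L1/L2 = GE/AHD/- → run G
t=21: L0/L1/L2 = GE/AHD/- → run G
t=22: L0/L1/L2 = E/AHDG/- → run E
t=23: L0/L1/L2 = E/AHDG/- → run E
t=24: L0/L1/L2 = E/AHDG/- → run E
t=25: L0/L1/L2 = E/AHDG/- → run E
t=26: L0/L1/L2 = -/AHDGE/- → run A
t=27: L0/L1/L2 = -/AHDGE/- → run A
t=28: L0/L1/L2 = -/AHDGE/- → run A
t=29: L0/L1/L2 = -/HDGE/- → run H
t=30: L0/L1/L2 = -/HDGE/- → run H
t=31: L0/L1/L2 = -/HDGE/- → run H
t=32: L0/L1/L2 = -/HDGE/- → run H
t=33: L0/L1/L2 = -/DGE/- → run D
t=34: L0/L1/L2 = -/GE/- → run G
t=35: L0/L1/L2 = -/E/- → run E
t=36: L0/L1/L2 = -/E/- → run E
t=37: (idle)
t=38: (idle)
t=39: (idle)
t=40: (idle)
t=41: (idle)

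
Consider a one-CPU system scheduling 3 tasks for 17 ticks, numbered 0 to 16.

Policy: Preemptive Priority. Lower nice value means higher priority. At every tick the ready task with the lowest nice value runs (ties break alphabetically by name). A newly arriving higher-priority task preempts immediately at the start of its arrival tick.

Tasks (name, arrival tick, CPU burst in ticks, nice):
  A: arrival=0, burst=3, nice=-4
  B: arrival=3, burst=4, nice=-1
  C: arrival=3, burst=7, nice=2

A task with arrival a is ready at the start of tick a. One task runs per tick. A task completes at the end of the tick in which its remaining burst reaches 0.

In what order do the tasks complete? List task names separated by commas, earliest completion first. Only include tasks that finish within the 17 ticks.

t=0: ready={A} → run A
t=1: ready={A} → run A
t=2: ready={A} → run A
t=3: ready={B,C} → run B
t=4: ready={B,C} → run B
t=5: ready={B,C} → run B
t=6: ready={B,C} → run B
t=7: ready={C} → run C
t=8: ready={C} → run C
t=9: ready={C} → run C
t=10: ready={C} → run C
t=11: ready={C} → run C
t=12: ready={C} → run C
t=13: ready={C} → run C
t=14: (idle)
t=15: (idle)
t=16: (idle)

completion order = A, B, C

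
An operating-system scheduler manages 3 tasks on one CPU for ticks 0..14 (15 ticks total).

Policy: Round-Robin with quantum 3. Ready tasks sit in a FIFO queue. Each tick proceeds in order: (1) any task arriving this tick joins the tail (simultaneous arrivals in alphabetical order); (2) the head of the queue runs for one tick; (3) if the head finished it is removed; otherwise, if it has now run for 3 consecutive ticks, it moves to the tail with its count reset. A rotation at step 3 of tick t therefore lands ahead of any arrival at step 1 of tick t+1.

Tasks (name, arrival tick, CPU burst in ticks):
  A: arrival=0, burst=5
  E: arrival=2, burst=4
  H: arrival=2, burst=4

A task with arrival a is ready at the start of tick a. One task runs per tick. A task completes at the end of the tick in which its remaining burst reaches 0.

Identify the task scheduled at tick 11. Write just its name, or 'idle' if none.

running at tick 11 = E

t=0: queue=[A] q_used=0 → run A
t=1: queue=[A] q_used=1 → run A
t=2: queue=[A,E,H] q_used=2 → run A
t=3: queue=[E,H,A] q_used=0 → run E
t=4: queue=[E,H,A] q_used=1 → run E
t=5: queue=[E,H,A] q_used=2 → run E
t=6: queue=[H,A,E] q_used=0 → run H
t=7: queue=[H,A,E] q_used=1 → run H
t=8: queue=[H,A,E] q_used=2 → run H
t=9: queue=[A,E,H] q_used=0 → run A
t=10: queue=[A,E,H] q_used=1 → run A
t=11: queue=[E,H] q_used=0 → run E
t=12: queue=[H] q_used=0 → run H
t=13: (idle)
t=14: (idle)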